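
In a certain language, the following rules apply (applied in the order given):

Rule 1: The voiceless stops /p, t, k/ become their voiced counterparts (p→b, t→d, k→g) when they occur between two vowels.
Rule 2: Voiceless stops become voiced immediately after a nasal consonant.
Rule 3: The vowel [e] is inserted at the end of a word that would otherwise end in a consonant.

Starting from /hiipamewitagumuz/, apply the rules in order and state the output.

hiibamewidagumuze

Rule 1 (intervocalic voicing): /p/ is a voiceless stop between vowels /i/ and /a/, so it voices to [b]. /t/ is a voiceless stop between vowels /i/ and /a/, so it voices to [d]. /hiipamewitagumuz/ → hiibamewidagumuz.
Rule 2 (post-nasal voicing): no segment meets the environment; /hiibamewidagumuz/ is unchanged.
Rule 3 (final e-epenthesis): the form ends in the consonant /z/, so [e] is inserted word-finally. /hiibamewidagumuz/ → hiibamewidagumuze.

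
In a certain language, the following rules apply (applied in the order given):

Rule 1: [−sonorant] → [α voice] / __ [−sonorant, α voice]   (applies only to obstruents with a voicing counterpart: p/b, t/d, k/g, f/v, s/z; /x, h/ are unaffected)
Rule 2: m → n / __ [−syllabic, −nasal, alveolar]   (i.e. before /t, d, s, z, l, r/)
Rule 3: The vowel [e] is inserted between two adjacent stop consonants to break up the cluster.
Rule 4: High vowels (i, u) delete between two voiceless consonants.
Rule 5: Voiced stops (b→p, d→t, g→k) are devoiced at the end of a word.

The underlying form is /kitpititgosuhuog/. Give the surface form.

Rule 1 (regressive voicing assimilation): /t/ precedes the voiced obstruent /g/, so it voices to [d] by assimilation. /kitpititgosuhuog/ → kitpitidgosuhuog.
Rule 2 (nasal place assimilation): no segment meets the environment; /kitpitidgosuhuog/ is unchanged.
Rule 3 (stop-cluster e-epenthesis): /t/ and /p/ form a stop–stop cluster, so [e] is inserted between them. /d/ and /g/ form a stop–stop cluster, so [e] is inserted between them. /kitpitidgosuhuog/ → kitepitidegosuhuog.
Rule 4 (high vowel syncope): /i/ is a high vowel flanked by voiceless consonants /k/ and /t/, so it deletes. /i/ is a high vowel flanked by voiceless consonants /p/ and /t/, so it deletes. /u/ is a high vowel flanked by voiceless consonants /s/ and /h/, so it deletes. /kitepitidegosuhuog/ → kteptidegoshuog.
Rule 5 (final devoicing): /g/ is a voiced stop in word-final position, so it devoices to [k]. /kteptidegoshuog/ → kteptidegoshuok.

kteptidegoshuok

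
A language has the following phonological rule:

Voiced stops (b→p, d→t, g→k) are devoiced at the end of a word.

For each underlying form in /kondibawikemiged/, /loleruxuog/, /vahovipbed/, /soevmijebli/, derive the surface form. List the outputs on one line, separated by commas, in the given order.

/kondibawikemiged/: /d/ is a voiced stop in word-final position, so it devoices to [t]. → [kondibawikemiget].
/loleruxuog/: /g/ is a voiced stop in word-final position, so it devoices to [k]. → [loleruxuok].
/vahovipbed/: /d/ is a voiced stop in word-final position, so it devoices to [t]. → [vahovipbet].
/soevmijebli/: the rule's environment is not met; surfaces unchanged as [soevmijebli].

kondibawikemiget, loleruxuok, vahovipbet, soevmijebli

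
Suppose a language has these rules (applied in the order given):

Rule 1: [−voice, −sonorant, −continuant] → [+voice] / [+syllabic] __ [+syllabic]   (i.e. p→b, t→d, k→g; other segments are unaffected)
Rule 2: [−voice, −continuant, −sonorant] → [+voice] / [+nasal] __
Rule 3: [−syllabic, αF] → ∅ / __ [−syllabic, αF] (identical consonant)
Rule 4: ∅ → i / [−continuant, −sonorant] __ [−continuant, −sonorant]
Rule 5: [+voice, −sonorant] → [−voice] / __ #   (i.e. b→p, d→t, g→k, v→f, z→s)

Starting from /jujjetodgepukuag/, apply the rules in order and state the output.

jujedodigebuguak

Rule 1 (intervocalic voicing): /t/ is a voiceless stop between vowels /e/ and /o/, so it voices to [d]. /p/ is a voiceless stop between vowels /e/ and /u/, so it voices to [b]. /k/ is a voiceless stop between vowels /u/ and /u/, so it voices to [g]. /jujjetodgepukuag/ → jujjedodgebuguag.
Rule 2 (post-nasal voicing): no segment meets the environment; /jujjedodgebuguag/ is unchanged.
Rule 3 (degemination): /jj/ is a geminate; the first /j/ deletes. /jujjedodgebuguag/ → jujedodgebuguag.
Rule 4 (stop-cluster i-epenthesis): /d/ and /g/ form a stop–stop cluster, so [i] is inserted between them. /jujedodgebuguag/ → jujedodigebuguag.
Rule 5 (final devoicing): /g/ is a voiced obstruent in word-final position, so it devoices to [k]. /jujedodigebuguag/ → jujedodigebuguak.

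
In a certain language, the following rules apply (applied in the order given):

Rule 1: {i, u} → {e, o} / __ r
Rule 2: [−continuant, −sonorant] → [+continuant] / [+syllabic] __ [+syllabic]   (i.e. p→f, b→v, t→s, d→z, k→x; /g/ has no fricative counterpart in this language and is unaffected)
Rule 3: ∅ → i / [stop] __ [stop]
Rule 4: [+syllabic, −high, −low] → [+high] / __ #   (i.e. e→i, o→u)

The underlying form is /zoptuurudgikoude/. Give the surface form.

zopituorudigixouzi

Rule 1 (pre-rhotic lowering): /u/ is a high vowel immediately before /r/, so it lowers to [o]. /zoptuurudgikoude/ → zoptuorudgikoude.
Rule 2 (intervocalic spirantization): /k/ is a stop between vowels /i/ and /o/, so it spirantizes to the fricative [x]. /d/ is a stop between vowels /u/ and /e/, so it spirantizes to the fricative [z]. /zoptuorudgikoude/ → zoptuorudgixouze.
Rule 3 (stop-cluster i-epenthesis): /p/ and /t/ form a stop–stop cluster, so [i] is inserted between them. /d/ and /g/ form a stop–stop cluster, so [i] is inserted between them. /zoptuorudgixouze/ → zopituorudigixouze.
Rule 4 (final vowel raising): /e/ is a mid vowel in word-final position, so it raises to [i]. /zopituorudigixouze/ → zopituorudigixouzi.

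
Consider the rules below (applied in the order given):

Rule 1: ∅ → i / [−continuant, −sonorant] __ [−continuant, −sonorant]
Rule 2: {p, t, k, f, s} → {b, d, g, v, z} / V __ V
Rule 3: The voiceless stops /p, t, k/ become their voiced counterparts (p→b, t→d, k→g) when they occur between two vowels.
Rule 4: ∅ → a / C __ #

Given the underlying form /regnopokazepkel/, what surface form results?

regnobogazebigela

Rule 1 (stop-cluster i-epenthesis): /p/ and /k/ form a stop–stop cluster, so [i] is inserted between them. /regnopokazepkel/ → regnopokazepikel.
Rule 2 (intervocalic voicing): /p/ is a voiceless obstruent between vowels /o/ and /o/, so it voices to [b]. /k/ is a voiceless obstruent between vowels /o/ and /a/, so it voices to [g]. /p/ is a voiceless obstruent between vowels /e/ and /i/, so it voices to [b]. /k/ is a voiceless obstruent between vowels /i/ and /e/, so it voices to [g]. /regnopokazepikel/ → regnobogazebigel.
Rule 3 (intervocalic voicing): no segment meets the environment; /regnobogazebigel/ is unchanged.
Rule 4 (final a-epenthesis): the form ends in the consonant /l/, so [a] is inserted word-finally. /regnobogazebigel/ → regnobogazebigela.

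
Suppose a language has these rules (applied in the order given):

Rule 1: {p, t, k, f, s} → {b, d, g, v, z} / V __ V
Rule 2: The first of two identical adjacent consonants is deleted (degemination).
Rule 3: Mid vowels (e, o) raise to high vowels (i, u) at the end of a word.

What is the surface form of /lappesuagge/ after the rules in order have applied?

Rule 1 (intervocalic voicing): /s/ is a voiceless obstruent between vowels /e/ and /u/, so it voices to [z]. /lappesuagge/ → lappezuagge.
Rule 2 (degemination): /pp/ is a geminate; the first /p/ deletes. /gg/ is a geminate; the first /g/ deletes. /lappezuagge/ → lapezuage.
Rule 3 (final vowel raising): /e/ is a mid vowel in word-final position, so it raises to [i]. /lapezuage/ → lapezuagi.

lapezuagi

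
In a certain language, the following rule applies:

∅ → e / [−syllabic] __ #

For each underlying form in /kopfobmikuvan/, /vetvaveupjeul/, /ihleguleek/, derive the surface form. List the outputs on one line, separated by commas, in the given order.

kopfobmikuvane, vetvaveupjeule, ihleguleeke

/kopfobmikuvan/: the form ends in the consonant /n/, so [e] is inserted word-finally. → [kopfobmikuvane].
/vetvaveupjeul/: the form ends in the consonant /l/, so [e] is inserted word-finally. → [vetvaveupjeule].
/ihleguleek/: the form ends in the consonant /k/, so [e] is inserted word-finally. → [ihleguleeke].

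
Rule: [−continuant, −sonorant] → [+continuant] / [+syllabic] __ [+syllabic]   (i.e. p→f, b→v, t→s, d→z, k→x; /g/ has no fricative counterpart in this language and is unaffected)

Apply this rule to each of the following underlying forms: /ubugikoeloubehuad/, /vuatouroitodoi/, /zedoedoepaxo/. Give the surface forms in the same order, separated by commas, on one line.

uvugixoelouvehuad, vuasouroisozoi, zezoezoefaxo

/ubugikoeloubehuad/: /b/ is a stop between vowels /u/ and /u/, so it spirantizes to the fricative [v]. /k/ is a stop between vowels /i/ and /o/, so it spirantizes to the fricative [x]. /b/ is a stop between vowels /u/ and /e/, so it spirantizes to the fricative [v]. → [uvugixoelouvehuad].
/vuatouroitodoi/: /t/ is a stop between vowels /a/ and /o/, so it spirantizes to the fricative [s]. /t/ is a stop between vowels /i/ and /o/, so it spirantizes to the fricative [s]. /d/ is a stop between vowels /o/ and /o/, so it spirantizes to the fricative [z]. → [vuasouroisozoi].
/zedoedoepaxo/: /d/ is a stop between vowels /e/ and /o/, so it spirantizes to the fricative [z]. /d/ is a stop between vowels /e/ and /o/, so it spirantizes to the fricative [z]. /p/ is a stop between vowels /e/ and /a/, so it spirantizes to the fricative [f]. → [zezoezoefaxo].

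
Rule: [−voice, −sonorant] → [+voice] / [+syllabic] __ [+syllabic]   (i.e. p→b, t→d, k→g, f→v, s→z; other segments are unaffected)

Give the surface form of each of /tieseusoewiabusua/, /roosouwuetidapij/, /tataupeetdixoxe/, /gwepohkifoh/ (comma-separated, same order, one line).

tiezeuzoewiabuzua, roozouwuedidabij, tadaubeetdixoxe, gwebohkivoh

/tieseusoewiabusua/: /s/ is a voiceless obstruent between vowels /e/ and /e/, so it voices to [z]. /s/ is a voiceless obstruent between vowels /u/ and /o/, so it voices to [z]. /s/ is a voiceless obstruent between vowels /u/ and /u/, so it voices to [z]. → [tiezeuzoewiabuzua].
/roosouwuetidapij/: /s/ is a voiceless obstruent between vowels /o/ and /o/, so it voices to [z]. /t/ is a voiceless obstruent between vowels /e/ and /i/, so it voices to [d]. /p/ is a voiceless obstruent between vowels /a/ and /i/, so it voices to [b]. → [roozouwuedidabij].
/tataupeetdixoxe/: /t/ is a voiceless obstruent between vowels /a/ and /a/, so it voices to [d]. /p/ is a voiceless obstruent between vowels /u/ and /e/, so it voices to [b]. → [tadaubeetdixoxe].
/gwepohkifoh/: /p/ is a voiceless obstruent between vowels /e/ and /o/, so it voices to [b]. /f/ is a voiceless obstruent between vowels /i/ and /o/, so it voices to [v]. → [gwebohkivoh].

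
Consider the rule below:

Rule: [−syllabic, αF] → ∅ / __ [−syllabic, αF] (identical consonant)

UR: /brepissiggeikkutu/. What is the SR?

/ss/ is a geminate; the first /s/ deletes.
/gg/ is a geminate; the first /g/ deletes.
/kk/ is a geminate; the first /k/ deletes.
Surface form: [brepisigeikutu].

brepisigeikutu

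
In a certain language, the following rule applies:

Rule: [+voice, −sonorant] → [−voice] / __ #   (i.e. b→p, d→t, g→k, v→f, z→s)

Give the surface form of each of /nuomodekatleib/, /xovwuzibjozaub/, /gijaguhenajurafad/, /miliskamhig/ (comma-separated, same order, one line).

/nuomodekatleib/: /b/ is a voiced obstruent in word-final position, so it devoices to [p]. → [nuomodekatleip].
/xovwuzibjozaub/: /b/ is a voiced obstruent in word-final position, so it devoices to [p]. → [xovwuzibjozaup].
/gijaguhenajurafad/: /d/ is a voiced obstruent in word-final position, so it devoices to [t]. → [gijaguhenajurafat].
/miliskamhig/: /g/ is a voiced obstruent in word-final position, so it devoices to [k]. → [miliskamhik].

nuomodekatleip, xovwuzibjozaup, gijaguhenajurafat, miliskamhik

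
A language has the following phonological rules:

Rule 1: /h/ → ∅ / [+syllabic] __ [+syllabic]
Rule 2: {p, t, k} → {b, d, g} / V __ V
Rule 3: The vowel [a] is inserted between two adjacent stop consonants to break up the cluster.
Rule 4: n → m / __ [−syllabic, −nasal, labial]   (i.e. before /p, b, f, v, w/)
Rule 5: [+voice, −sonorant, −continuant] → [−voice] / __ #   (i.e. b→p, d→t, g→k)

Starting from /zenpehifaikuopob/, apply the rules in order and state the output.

zempeifaiguobop

Rule 1 (intervocalic h-deletion): /h/ occurs between vowels /e/ and /i/, so it deletes. /zenpehifaikuopob/ → zenpeifaikuopob.
Rule 2 (intervocalic voicing): /k/ is a voiceless stop between vowels /i/ and /u/, so it voices to [g]. /p/ is a voiceless stop between vowels /o/ and /o/, so it voices to [b]. /zenpeifaikuopob/ → zenpeifaiguobob.
Rule 3 (stop-cluster a-epenthesis): no segment meets the environment; /zenpeifaiguobob/ is unchanged.
Rule 4 (nasal place assimilation): /n/ precedes the labial consonant /p/, so it assimilates in place to [m]. /zenpeifaiguobob/ → zempeifaiguobob.
Rule 5 (final devoicing): /b/ is a voiced stop in word-final position, so it devoices to [p]. /zempeifaiguobob/ → zempeifaiguobop.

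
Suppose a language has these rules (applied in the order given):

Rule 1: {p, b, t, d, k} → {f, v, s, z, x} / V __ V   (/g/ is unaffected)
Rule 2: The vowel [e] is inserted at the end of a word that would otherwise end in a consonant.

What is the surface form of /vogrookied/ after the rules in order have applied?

vogrooxiede

Rule 1 (intervocalic spirantization): /k/ is a stop between vowels /o/ and /i/, so it spirantizes to the fricative [x]. /vogrookied/ → vogrooxied.
Rule 2 (final e-epenthesis): the form ends in the consonant /d/, so [e] is inserted word-finally. /vogrooxied/ → vogrooxiede.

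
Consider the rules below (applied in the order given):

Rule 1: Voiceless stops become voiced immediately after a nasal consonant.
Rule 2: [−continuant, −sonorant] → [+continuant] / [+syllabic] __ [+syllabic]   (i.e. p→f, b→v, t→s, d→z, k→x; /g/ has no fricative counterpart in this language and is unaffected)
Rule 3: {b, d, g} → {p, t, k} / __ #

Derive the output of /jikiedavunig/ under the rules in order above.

jixiezavunik

Rule 1 (post-nasal voicing): no segment meets the environment; /jikiedavunig/ is unchanged.
Rule 2 (intervocalic spirantization): /k/ is a stop between vowels /i/ and /i/, so it spirantizes to the fricative [x]. /d/ is a stop between vowels /e/ and /a/, so it spirantizes to the fricative [z]. /jikiedavunig/ → jixiezavunig.
Rule 3 (final devoicing): /g/ is a voiced stop in word-final position, so it devoices to [k]. /jixiezavunig/ → jixiezavunik.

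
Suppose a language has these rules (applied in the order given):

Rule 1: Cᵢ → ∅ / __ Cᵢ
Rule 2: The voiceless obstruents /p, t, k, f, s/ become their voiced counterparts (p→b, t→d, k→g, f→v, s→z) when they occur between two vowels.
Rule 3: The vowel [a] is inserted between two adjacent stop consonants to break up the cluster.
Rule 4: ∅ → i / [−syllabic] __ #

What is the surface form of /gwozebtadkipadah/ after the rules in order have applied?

Rule 1 (degemination): no segment meets the environment; /gwozebtadkipadah/ is unchanged.
Rule 2 (intervocalic voicing): /p/ is a voiceless obstruent between vowels /i/ and /a/, so it voices to [b]. /gwozebtadkipadah/ → gwozebtadkibadah.
Rule 3 (stop-cluster a-epenthesis): /b/ and /t/ form a stop–stop cluster, so [a] is inserted between them. /d/ and /k/ form a stop–stop cluster, so [a] is inserted between them. /gwozebtadkibadah/ → gwozebatadakibadah.
Rule 4 (final i-epenthesis): the form ends in the consonant /h/, so [i] is inserted word-finally. /gwozebatadakibadah/ → gwozebatadakibadahi.

gwozebatadakibadahi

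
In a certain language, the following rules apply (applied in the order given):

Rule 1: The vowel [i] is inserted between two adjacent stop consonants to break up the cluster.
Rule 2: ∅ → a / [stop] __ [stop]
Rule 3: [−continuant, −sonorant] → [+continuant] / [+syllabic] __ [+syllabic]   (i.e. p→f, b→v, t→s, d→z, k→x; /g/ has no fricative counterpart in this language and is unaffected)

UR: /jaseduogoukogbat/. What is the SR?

jasezuogouxogivat

Rule 1 (stop-cluster i-epenthesis): /g/ and /b/ form a stop–stop cluster, so [i] is inserted between them. /jaseduogoukogbat/ → jaseduogoukogibat.
Rule 2 (stop-cluster a-epenthesis): no segment meets the environment; /jaseduogoukogibat/ is unchanged.
Rule 3 (intervocalic spirantization): /d/ is a stop between vowels /e/ and /u/, so it spirantizes to the fricative [z]. /k/ is a stop between vowels /u/ and /o/, so it spirantizes to the fricative [x]. /b/ is a stop between vowels /i/ and /a/, so it spirantizes to the fricative [v]. /jaseduogoukogibat/ → jasezuogouxogivat.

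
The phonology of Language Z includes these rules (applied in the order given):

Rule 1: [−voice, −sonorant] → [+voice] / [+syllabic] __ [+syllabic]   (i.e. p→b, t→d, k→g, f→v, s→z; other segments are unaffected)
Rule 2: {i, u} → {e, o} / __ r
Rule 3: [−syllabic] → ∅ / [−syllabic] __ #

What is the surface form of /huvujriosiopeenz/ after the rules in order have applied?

huvujrioziobeen

Rule 1 (intervocalic voicing): /s/ is a voiceless obstruent between vowels /o/ and /i/, so it voices to [z]. /p/ is a voiceless obstruent between vowels /o/ and /e/, so it voices to [b]. /huvujriosiopeenz/ → huvujrioziobeenz.
Rule 2 (pre-rhotic lowering): no segment meets the environment; /huvujrioziobeenz/ is unchanged.
Rule 3 (final cluster simplification): /z/ is the second consonant of a word-final cluster /nz/, so it deletes. /huvujrioziobeenz/ → huvujrioziobeen.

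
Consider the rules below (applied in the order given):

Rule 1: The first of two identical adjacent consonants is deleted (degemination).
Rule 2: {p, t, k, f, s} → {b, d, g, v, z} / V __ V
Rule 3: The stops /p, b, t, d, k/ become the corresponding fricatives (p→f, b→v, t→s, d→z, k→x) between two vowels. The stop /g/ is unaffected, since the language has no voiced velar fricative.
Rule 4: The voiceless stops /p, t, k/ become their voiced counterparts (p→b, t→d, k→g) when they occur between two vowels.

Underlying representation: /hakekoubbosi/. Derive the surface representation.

hagegouvozi

Rule 1 (degemination): /bb/ is a geminate; the first /b/ deletes. /hakekoubbosi/ → hakekoubosi.
Rule 2 (intervocalic voicing): /k/ is a voiceless obstruent between vowels /a/ and /e/, so it voices to [g]. /k/ is a voiceless obstruent between vowels /e/ and /o/, so it voices to [g]. /s/ is a voiceless obstruent between vowels /o/ and /i/, so it voices to [z]. /hakekoubosi/ → hagegoubozi.
Rule 3 (intervocalic spirantization): /b/ is a stop between vowels /u/ and /o/, so it spirantizes to the fricative [v]. /hagegoubozi/ → hagegouvozi.
Rule 4 (intervocalic voicing): no segment meets the environment; /hagegouvozi/ is unchanged.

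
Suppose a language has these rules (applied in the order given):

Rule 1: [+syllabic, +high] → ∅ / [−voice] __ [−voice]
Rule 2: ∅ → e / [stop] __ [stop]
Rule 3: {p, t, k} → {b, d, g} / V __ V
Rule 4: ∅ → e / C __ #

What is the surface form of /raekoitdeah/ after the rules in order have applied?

Rule 1 (high vowel syncope): no segment meets the environment; /raekoitdeah/ is unchanged.
Rule 2 (stop-cluster e-epenthesis): /t/ and /d/ form a stop–stop cluster, so [e] is inserted between them. /raekoitdeah/ → raekoitedeah.
Rule 3 (intervocalic voicing): /k/ is a voiceless stop between vowels /e/ and /o/, so it voices to [g]. /t/ is a voiceless stop between vowels /i/ and /e/, so it voices to [d]. /raekoitedeah/ → raegoidedeah.
Rule 4 (final e-epenthesis): the form ends in the consonant /h/, so [e] is inserted word-finally. /raegoidedeah/ → raegoidedeahe.

raegoidedeahe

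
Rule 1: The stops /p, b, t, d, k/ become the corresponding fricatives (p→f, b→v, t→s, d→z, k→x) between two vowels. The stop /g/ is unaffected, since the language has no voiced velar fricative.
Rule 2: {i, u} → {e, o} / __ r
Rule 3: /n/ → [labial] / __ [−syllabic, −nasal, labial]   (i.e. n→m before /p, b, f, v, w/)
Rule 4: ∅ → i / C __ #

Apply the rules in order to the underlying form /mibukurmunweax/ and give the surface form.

mivuxormumweaxi

Rule 1 (intervocalic spirantization): /b/ is a stop between vowels /i/ and /u/, so it spirantizes to the fricative [v]. /k/ is a stop between vowels /u/ and /u/, so it spirantizes to the fricative [x]. /mibukurmunweax/ → mivuxurmunweax.
Rule 2 (pre-rhotic lowering): /u/ is a high vowel immediately before /r/, so it lowers to [o]. /mivuxurmunweax/ → mivuxormunweax.
Rule 3 (nasal place assimilation): /n/ precedes the labial consonant /w/, so it assimilates in place to [m]. /mivuxormunweax/ → mivuxormumweax.
Rule 4 (final i-epenthesis): the form ends in the consonant /x/, so [i] is inserted word-finally. /mivuxormumweax/ → mivuxormumweaxi.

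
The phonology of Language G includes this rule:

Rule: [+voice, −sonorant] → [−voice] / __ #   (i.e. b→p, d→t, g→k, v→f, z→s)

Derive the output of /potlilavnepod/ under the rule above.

Scanning /potlilavnepod/: /v/ at position 8 is not in the conditioning environment; /d/ is a voiced obstruent in word-final position, so it devoices to [t].
Result: [potlilavnepot].

potlilavnepot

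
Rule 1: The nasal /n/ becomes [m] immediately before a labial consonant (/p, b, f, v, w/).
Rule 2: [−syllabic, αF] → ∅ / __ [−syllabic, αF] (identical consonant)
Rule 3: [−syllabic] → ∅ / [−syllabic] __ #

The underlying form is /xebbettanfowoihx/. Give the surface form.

Rule 1 (nasal place assimilation): /n/ precedes the labial consonant /f/, so it assimilates in place to [m]. /xebbettanfowoihx/ → xebbettamfowoihx.
Rule 2 (degemination): /bb/ is a geminate; the first /b/ deletes. /tt/ is a geminate; the first /t/ deletes. /xebbettamfowoihx/ → xebetamfowoihx.
Rule 3 (final cluster simplification): /x/ is the second consonant of a word-final cluster /hx/, so it deletes. /xebetamfowoihx/ → xebetamfowoih.

xebetamfowoih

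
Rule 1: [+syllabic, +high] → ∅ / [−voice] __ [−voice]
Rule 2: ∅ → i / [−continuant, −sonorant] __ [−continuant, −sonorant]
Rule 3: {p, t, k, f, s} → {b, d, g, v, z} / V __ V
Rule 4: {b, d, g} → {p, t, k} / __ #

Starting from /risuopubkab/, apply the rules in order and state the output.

Rule 1 (high vowel syncope): no segment meets the environment; /risuopubkab/ is unchanged.
Rule 2 (stop-cluster i-epenthesis): /b/ and /k/ form a stop–stop cluster, so [i] is inserted between them. /risuopubkab/ → risuopubikab.
Rule 3 (intervocalic voicing): /s/ is a voiceless obstruent between vowels /i/ and /u/, so it voices to [z]. /p/ is a voiceless obstruent between vowels /o/ and /u/, so it voices to [b]. /k/ is a voiceless obstruent between vowels /i/ and /a/, so it voices to [g]. /risuopubikab/ → rizuobubigab.
Rule 4 (final devoicing): /b/ is a voiced stop in word-final position, so it devoices to [p]. /rizuobubigab/ → rizuobubigap.

rizuobubigap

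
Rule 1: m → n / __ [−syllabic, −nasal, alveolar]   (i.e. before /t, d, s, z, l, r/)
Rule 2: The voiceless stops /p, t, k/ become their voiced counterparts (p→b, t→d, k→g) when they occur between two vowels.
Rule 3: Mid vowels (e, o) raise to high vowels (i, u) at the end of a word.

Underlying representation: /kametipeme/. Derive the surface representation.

kamedibemi

Rule 1 (nasal place assimilation): no segment meets the environment; /kametipeme/ is unchanged.
Rule 2 (intervocalic voicing): /t/ is a voiceless stop between vowels /e/ and /i/, so it voices to [d]. /p/ is a voiceless stop between vowels /i/ and /e/, so it voices to [b]. /kametipeme/ → kamedibeme.
Rule 3 (final vowel raising): /e/ is a mid vowel in word-final position, so it raises to [i]. /kamedibeme/ → kamedibemi.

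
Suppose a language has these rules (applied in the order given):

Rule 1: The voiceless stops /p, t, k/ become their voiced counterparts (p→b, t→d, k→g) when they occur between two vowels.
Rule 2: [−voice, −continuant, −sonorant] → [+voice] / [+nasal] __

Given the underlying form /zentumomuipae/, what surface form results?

Rule 1 (intervocalic voicing): /p/ is a voiceless stop between vowels /i/ and /a/, so it voices to [b]. /zentumomuipae/ → zentumomuibae.
Rule 2 (post-nasal voicing): /t/ is a voiceless stop immediately after the nasal /n/, so it voices to [d]. /zentumomuibae/ → zendumomuibae.

zendumomuibae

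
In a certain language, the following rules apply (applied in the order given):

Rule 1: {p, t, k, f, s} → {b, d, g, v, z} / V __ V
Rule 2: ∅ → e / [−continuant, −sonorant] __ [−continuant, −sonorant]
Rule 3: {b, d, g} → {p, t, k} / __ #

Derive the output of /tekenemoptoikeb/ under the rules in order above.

Rule 1 (intervocalic voicing): /k/ is a voiceless obstruent between vowels /e/ and /e/, so it voices to [g]. /k/ is a voiceless obstruent between vowels /i/ and /e/, so it voices to [g]. /tekenemoptoikeb/ → tegenemoptoigeb.
Rule 2 (stop-cluster e-epenthesis): /p/ and /t/ form a stop–stop cluster, so [e] is inserted between them. /tegenemoptoigeb/ → tegenemopetoigeb.
Rule 3 (final devoicing): /b/ is a voiced stop in word-final position, so it devoices to [p]. /tegenemopetoigeb/ → tegenemopetoigep.

tegenemopetoigep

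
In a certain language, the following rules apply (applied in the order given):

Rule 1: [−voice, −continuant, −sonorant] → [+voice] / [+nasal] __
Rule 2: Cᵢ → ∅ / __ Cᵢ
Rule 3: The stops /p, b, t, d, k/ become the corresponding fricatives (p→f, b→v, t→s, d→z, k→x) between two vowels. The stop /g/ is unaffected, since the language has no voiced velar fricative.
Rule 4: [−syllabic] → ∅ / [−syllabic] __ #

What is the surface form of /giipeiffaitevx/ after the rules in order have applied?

giifeifaisev

Rule 1 (post-nasal voicing): no segment meets the environment; /giipeiffaitevx/ is unchanged.
Rule 2 (degemination): /ff/ is a geminate; the first /f/ deletes. /giipeiffaitevx/ → giipeifaitevx.
Rule 3 (intervocalic spirantization): /p/ is a stop between vowels /i/ and /e/, so it spirantizes to the fricative [f]. /t/ is a stop between vowels /i/ and /e/, so it spirantizes to the fricative [s]. /giipeifaitevx/ → giifeifaisevx.
Rule 4 (final cluster simplification): /x/ is the second consonant of a word-final cluster /vx/, so it deletes. /giifeifaisevx/ → giifeifaisev.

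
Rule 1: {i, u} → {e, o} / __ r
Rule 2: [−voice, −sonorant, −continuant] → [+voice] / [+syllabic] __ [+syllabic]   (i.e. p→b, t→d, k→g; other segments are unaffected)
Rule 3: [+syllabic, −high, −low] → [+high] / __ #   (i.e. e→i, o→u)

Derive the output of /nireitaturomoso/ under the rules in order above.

nereidadoromosu

Rule 1 (pre-rhotic lowering): /i/ is a high vowel immediately before /r/, so it lowers to [e]. /u/ is a high vowel immediately before /r/, so it lowers to [o]. /nireitaturomoso/ → nereitatoromoso.
Rule 2 (intervocalic voicing): /t/ is a voiceless stop between vowels /i/ and /a/, so it voices to [d]. /t/ is a voiceless stop between vowels /a/ and /o/, so it voices to [d]. /nereitatoromoso/ → nereidadoromoso.
Rule 3 (final vowel raising): /o/ is a mid vowel in word-final position, so it raises to [u]. /nereidadoromoso/ → nereidadoromosu.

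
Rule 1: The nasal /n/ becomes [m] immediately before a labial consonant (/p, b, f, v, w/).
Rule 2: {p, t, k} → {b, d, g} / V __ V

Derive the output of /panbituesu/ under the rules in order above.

Rule 1 (nasal place assimilation): /n/ precedes the labial consonant /b/, so it assimilates in place to [m]. /panbituesu/ → pambituesu.
Rule 2 (intervocalic voicing): /t/ is a voiceless stop between vowels /i/ and /u/, so it voices to [d]. /pambituesu/ → pambiduesu.

pambiduesu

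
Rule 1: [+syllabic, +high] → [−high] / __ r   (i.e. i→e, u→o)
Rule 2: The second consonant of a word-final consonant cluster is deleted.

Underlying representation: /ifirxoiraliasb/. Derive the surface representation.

Rule 1 (pre-rhotic lowering): /i/ is a high vowel immediately before /r/, so it lowers to [e]. /i/ is a high vowel immediately before /r/, so it lowers to [e]. /ifirxoiraliasb/ → iferxoeraliasb.
Rule 2 (final cluster simplification): /b/ is the second consonant of a word-final cluster /sb/, so it deletes. /iferxoeraliasb/ → iferxoeralias.

iferxoeralias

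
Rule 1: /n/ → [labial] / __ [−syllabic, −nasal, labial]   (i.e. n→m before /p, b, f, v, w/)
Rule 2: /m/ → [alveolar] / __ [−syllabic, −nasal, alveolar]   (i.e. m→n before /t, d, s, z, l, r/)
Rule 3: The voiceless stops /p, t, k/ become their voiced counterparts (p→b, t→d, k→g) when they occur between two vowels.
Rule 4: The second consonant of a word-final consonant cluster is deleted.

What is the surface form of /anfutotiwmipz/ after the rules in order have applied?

Rule 1 (nasal place assimilation): /n/ precedes the labial consonant /f/, so it assimilates in place to [m]. /anfutotiwmipz/ → amfutotiwmipz.
Rule 2 (nasal place assimilation): no segment meets the environment; /amfutotiwmipz/ is unchanged.
Rule 3 (intervocalic voicing): /t/ is a voiceless stop between vowels /u/ and /o/, so it voices to [d]. /t/ is a voiceless stop between vowels /o/ and /i/, so it voices to [d]. /amfutotiwmipz/ → amfudodiwmipz.
Rule 4 (final cluster simplification): /z/ is the second consonant of a word-final cluster /pz/, so it deletes. /amfudodiwmipz/ → amfudodiwmip.

amfudodiwmip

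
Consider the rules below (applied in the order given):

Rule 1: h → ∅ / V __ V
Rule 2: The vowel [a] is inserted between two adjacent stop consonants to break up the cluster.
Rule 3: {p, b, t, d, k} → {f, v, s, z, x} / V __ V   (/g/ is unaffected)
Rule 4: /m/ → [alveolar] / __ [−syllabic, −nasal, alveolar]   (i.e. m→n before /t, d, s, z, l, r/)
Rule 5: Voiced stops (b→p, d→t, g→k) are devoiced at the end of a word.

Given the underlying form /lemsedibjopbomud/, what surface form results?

lensezibjofavomut

Rule 1 (intervocalic h-deletion): no segment meets the environment; /lemsedibjopbomud/ is unchanged.
Rule 2 (stop-cluster a-epenthesis): /p/ and /b/ form a stop–stop cluster, so [a] is inserted between them. /lemsedibjopbomud/ → lemsedibjopabomud.
Rule 3 (intervocalic spirantization): /d/ is a stop between vowels /e/ and /i/, so it spirantizes to the fricative [z]. /p/ is a stop between vowels /o/ and /a/, so it spirantizes to the fricative [f]. /b/ is a stop between vowels /a/ and /o/, so it spirantizes to the fricative [v]. /lemsedibjopabomud/ → lemsezibjofavomud.
Rule 4 (nasal place assimilation): /m/ precedes the alveolar consonant /s/, so it assimilates in place to [n]. /lemsezibjofavomud/ → lensezibjofavomud.
Rule 5 (final devoicing): /d/ is a voiced stop in word-final position, so it devoices to [t]. /lensezibjofavomud/ → lensezibjofavomut.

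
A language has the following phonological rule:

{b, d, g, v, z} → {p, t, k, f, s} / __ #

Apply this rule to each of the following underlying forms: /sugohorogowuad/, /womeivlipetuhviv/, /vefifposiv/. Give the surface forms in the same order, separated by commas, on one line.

sugohorogowuat, womeivlipetuhvif, vefifposif

/sugohorogowuad/: /d/ is a voiced obstruent in word-final position, so it devoices to [t]. → [sugohorogowuat].
/womeivlipetuhviv/: /v/ is a voiced obstruent in word-final position, so it devoices to [f]. → [womeivlipetuhvif].
/vefifposiv/: /v/ is a voiced obstruent in word-final position, so it devoices to [f]. → [vefifposif].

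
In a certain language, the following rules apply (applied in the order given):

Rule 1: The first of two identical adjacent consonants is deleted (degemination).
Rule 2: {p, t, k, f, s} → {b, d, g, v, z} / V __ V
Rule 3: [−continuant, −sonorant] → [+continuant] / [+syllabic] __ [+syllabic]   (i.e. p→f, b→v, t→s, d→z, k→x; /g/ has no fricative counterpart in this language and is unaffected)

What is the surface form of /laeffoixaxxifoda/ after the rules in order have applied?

Rule 1 (degemination): /ff/ is a geminate; the first /f/ deletes. /xx/ is a geminate; the first /x/ deletes. /laeffoixaxxifoda/ → laefoixaxifoda.
Rule 2 (intervocalic voicing): /f/ is a voiceless obstruent between vowels /e/ and /o/, so it voices to [v]. /f/ is a voiceless obstruent between vowels /i/ and /o/, so it voices to [v]. /laefoixaxifoda/ → laevoixaxivoda.
Rule 3 (intervocalic spirantization): /d/ is a stop between vowels /o/ and /a/, so it spirantizes to the fricative [z]. /laevoixaxivoda/ → laevoixaxivoza.

laevoixaxivoza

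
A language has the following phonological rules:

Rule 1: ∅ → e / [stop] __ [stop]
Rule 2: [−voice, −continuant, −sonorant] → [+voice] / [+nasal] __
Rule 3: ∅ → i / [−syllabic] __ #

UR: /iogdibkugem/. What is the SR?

Rule 1 (stop-cluster e-epenthesis): /g/ and /d/ form a stop–stop cluster, so [e] is inserted between them. /b/ and /k/ form a stop–stop cluster, so [e] is inserted between them. /iogdibkugem/ → iogedibekugem.
Rule 2 (post-nasal voicing): no segment meets the environment; /iogedibekugem/ is unchanged.
Rule 3 (final i-epenthesis): the form ends in the consonant /m/, so [i] is inserted word-finally. /iogedibekugem/ → iogedibekugemi.

iogedibekugemi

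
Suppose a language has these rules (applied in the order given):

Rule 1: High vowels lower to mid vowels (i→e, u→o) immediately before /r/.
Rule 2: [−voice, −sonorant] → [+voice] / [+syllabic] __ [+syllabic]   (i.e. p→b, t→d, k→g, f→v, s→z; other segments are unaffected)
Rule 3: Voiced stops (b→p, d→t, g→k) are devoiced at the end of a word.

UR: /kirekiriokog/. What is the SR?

keregeriogok

Rule 1 (pre-rhotic lowering): /i/ is a high vowel immediately before /r/, so it lowers to [e]. /i/ is a high vowel immediately before /r/, so it lowers to [e]. /kirekiriokog/ → kerekeriokog.
Rule 2 (intervocalic voicing): /k/ is a voiceless obstruent between vowels /e/ and /e/, so it voices to [g]. /k/ is a voiceless obstruent between vowels /o/ and /o/, so it voices to [g]. /kerekeriokog/ → keregeriogog.
Rule 3 (final devoicing): /g/ is a voiced stop in word-final position, so it devoices to [k]. /keregeriogog/ → keregeriogok.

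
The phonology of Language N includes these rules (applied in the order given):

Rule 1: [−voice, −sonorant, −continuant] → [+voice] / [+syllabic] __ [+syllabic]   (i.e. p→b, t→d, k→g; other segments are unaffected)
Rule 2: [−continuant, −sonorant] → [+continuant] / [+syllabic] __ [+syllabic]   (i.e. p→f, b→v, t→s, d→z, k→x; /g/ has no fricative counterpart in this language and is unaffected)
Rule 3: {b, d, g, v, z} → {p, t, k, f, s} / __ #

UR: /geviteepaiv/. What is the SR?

Rule 1 (intervocalic voicing): /t/ is a voiceless stop between vowels /i/ and /e/, so it voices to [d]. /p/ is a voiceless stop between vowels /e/ and /a/, so it voices to [b]. /geviteepaiv/ → gevideebaiv.
Rule 2 (intervocalic spirantization): /d/ is a stop between vowels /i/ and /e/, so it spirantizes to the fricative [z]. /b/ is a stop between vowels /e/ and /a/, so it spirantizes to the fricative [v]. /gevideebaiv/ → gevizeevaiv.
Rule 3 (final devoicing): /v/ is a voiced obstruent in word-final position, so it devoices to [f]. /gevizeevaiv/ → gevizeevaif.

gevizeevaif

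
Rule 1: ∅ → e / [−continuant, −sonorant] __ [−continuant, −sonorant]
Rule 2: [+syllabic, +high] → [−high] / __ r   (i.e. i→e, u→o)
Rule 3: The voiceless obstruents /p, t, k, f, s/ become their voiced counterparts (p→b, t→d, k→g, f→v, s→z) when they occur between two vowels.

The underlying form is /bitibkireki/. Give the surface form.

Rule 1 (stop-cluster e-epenthesis): /b/ and /k/ form a stop–stop cluster, so [e] is inserted between them. /bitibkireki/ → bitibekireki.
Rule 2 (pre-rhotic lowering): /i/ is a high vowel immediately before /r/, so it lowers to [e]. /bitibekireki/ → bitibekereki.
Rule 3 (intervocalic voicing): /t/ is a voiceless obstruent between vowels /i/ and /i/, so it voices to [d]. /k/ is a voiceless obstruent between vowels /e/ and /e/, so it voices to [g]. /k/ is a voiceless obstruent between vowels /e/ and /i/, so it voices to [g]. /bitibekereki/ → bidibegeregi.

bidibegeregi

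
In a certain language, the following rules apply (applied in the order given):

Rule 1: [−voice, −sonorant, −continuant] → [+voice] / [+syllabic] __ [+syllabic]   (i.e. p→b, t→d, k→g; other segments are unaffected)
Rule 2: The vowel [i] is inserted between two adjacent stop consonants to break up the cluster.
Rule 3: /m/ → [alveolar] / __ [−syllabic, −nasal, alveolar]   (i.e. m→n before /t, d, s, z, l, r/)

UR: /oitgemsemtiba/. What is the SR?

oitigensentiba

Rule 1 (intervocalic voicing): no segment meets the environment; /oitgemsemtiba/ is unchanged.
Rule 2 (stop-cluster i-epenthesis): /t/ and /g/ form a stop–stop cluster, so [i] is inserted between them. /oitgemsemtiba/ → oitigemsemtiba.
Rule 3 (nasal place assimilation): /m/ precedes the alveolar consonant /s/, so it assimilates in place to [n]. /m/ precedes the alveolar consonant /t/, so it assimilates in place to [n]. /oitigemsemtiba/ → oitigensentiba.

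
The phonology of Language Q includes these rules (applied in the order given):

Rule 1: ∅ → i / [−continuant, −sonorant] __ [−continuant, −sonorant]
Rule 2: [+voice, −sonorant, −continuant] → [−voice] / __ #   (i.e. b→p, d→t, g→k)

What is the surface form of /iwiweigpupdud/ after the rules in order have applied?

iwiweigipupidut

Rule 1 (stop-cluster i-epenthesis): /g/ and /p/ form a stop–stop cluster, so [i] is inserted between them. /p/ and /d/ form a stop–stop cluster, so [i] is inserted between them. /iwiweigpupdud/ → iwiweigipupidud.
Rule 2 (final devoicing): /d/ is a voiced stop in word-final position, so it devoices to [t]. /iwiweigipupidud/ → iwiweigipupidut.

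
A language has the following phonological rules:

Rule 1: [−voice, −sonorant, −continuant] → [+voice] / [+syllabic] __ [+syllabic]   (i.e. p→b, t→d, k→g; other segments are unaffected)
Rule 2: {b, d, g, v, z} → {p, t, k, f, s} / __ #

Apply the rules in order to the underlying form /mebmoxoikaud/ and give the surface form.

Rule 1 (intervocalic voicing): /k/ is a voiceless stop between vowels /i/ and /a/, so it voices to [g]. /mebmoxoikaud/ → mebmoxoigaud.
Rule 2 (final devoicing): /d/ is a voiced obstruent in word-final position, so it devoices to [t]. /mebmoxoigaud/ → mebmoxoigaut.

mebmoxoigaut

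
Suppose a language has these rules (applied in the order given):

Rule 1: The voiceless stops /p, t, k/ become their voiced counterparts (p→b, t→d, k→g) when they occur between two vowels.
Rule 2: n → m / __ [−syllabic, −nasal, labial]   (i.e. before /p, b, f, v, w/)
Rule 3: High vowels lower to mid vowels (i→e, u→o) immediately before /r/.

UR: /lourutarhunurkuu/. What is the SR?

loorudarhunorkuu

Rule 1 (intervocalic voicing): /t/ is a voiceless stop between vowels /u/ and /a/, so it voices to [d]. /lourutarhunurkuu/ → lourudarhunurkuu.
Rule 2 (nasal place assimilation): no segment meets the environment; /lourudarhunurkuu/ is unchanged.
Rule 3 (pre-rhotic lowering): /u/ is a high vowel immediately before /r/, so it lowers to [o]. /u/ is a high vowel immediately before /r/, so it lowers to [o]. /lourudarhunurkuu/ → loorudarhunorkuu.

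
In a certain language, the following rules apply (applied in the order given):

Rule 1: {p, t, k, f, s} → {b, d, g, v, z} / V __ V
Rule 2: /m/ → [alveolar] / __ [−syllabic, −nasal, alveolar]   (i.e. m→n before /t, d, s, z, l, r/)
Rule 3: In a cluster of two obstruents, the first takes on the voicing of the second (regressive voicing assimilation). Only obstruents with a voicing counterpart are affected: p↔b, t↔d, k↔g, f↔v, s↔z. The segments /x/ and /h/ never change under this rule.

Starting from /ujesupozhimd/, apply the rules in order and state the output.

Rule 1 (intervocalic voicing): /s/ is a voiceless obstruent between vowels /e/ and /u/, so it voices to [z]. /p/ is a voiceless obstruent between vowels /u/ and /o/, so it voices to [b]. /ujesupozhimd/ → ujezubozhimd.
Rule 2 (nasal place assimilation): /m/ precedes the alveolar consonant /d/, so it assimilates in place to [n]. /ujezubozhimd/ → ujezubozhind.
Rule 3 (regressive voicing assimilation): /z/ precedes the voiceless obstruent /h/, so it devoices to [s] by assimilation. /ujezubozhind/ → ujezuboshind.

ujezuboshind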